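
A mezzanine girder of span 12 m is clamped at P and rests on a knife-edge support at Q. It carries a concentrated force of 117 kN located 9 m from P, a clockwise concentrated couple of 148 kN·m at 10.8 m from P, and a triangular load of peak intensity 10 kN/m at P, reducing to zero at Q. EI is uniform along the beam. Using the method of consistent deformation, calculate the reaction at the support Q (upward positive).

Remove the prop at Q; the released (primary) structure is a cantilever built in at P.
Downward deflection at the released point Q due to the loads:
  point load 117 at a = 9: Pa²(3L − a)/(6EI) = 42646/EI
  clockwise couple 148 at a = 10.8: M₀a(2L − a)/(2EI) = 10549/EI
  triangular load, peak 10 at the fixed end: w₀L⁴/(30EI) = 6912/EI
  δ_0 = 60108/EI
Tip deflection under a unit load at Q: L³/(3EI) = 576/EI.
The prop prevents deflection at Q: R_Q = δ_0/δ_{QQ} = 60108/576 = 104.4 kN.

R_Q = 104.4 kN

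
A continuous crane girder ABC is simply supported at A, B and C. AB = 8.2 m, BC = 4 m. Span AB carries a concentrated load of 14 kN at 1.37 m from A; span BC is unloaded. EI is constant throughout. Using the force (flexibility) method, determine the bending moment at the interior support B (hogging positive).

M_B = 6.266 kN·m

Release continuity at B by inserting a hinge; the redundant is the internal moment M_B. The primary structure is two simply-supported spans AB and BC.
Rotations at B on the released spans (each span's end-slope, ×1/EI):
  span AB: point load 14 at a = 1.37: Pab(L + a)/(6LEI) = 25.48/EI
  relative rotation θ_0 = (25.48 + 0)/EI = 25.48/EI
A unit hogging moment at B produces rotation L₁/(3EI) + L₂/(3EI) = 4.067/EI.
Compatibility: M_B·(L₁+L₂)/(3EI) = θ_0, giving M_B = 6.266 kN·m (hogging).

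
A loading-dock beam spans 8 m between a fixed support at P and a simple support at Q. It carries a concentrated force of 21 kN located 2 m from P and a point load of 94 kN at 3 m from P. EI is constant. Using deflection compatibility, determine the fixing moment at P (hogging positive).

M_P = 170.8 kN·m

Choose R_Q as the redundant. The primary structure is the cantilever fixed at P.
Free-end deflection of the primary structure under the applied loading (downward +):
  point load 21 at a = 2: Pa²(3L − a)/(6EI) = 308/EI
  point load 94 at a = 3: Pa²(3L − a)/(6EI) = 2961/EI
  δ_0 = 3269/EI
Tip deflection under a unit load at Q: L³/(3EI) = 170.7/EI.
The prop prevents deflection at Q: R_Q = δ_0/δ_{QQ} = 3269/170.7 = 19.15 kN.
Moment equilibrium about P: M_P = Σ(load moments about P) − R_Q·L = 324 − 19.15×8 = 170.8 kN·m.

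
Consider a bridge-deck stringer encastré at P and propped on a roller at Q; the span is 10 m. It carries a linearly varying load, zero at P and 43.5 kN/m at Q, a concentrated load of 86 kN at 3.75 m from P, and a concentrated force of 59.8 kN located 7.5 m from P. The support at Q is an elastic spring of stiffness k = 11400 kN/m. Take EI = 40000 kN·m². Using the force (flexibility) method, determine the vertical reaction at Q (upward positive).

R_Q = 171.5 kN

Release the roller at Q. Primary structure: cantilever fixed at P.
Free-end deflection of the primary structure under the applied loading (downward +):
  triangular load, peak 43.5 at the free end: 11w₀L⁴/(120EI) = 39875/EI
  point load 86 at a = 3.75: Pa²(3L − a)/(6EI) = 5291/EI
  point load 59.8 at a = 7.5: Pa²(3L − a)/(6EI) = 12614/EI
  δ_0 = 57780/EI
Flexibility coefficient — unit upward force at Q: δ_{QQ} = L³/(3EI) = 333.3/EI.
With EI = 40000 kN·m²: δ_0 = 1.4445 m and δ_{QQ} = 0.008333 m/kN.
Compatibility — the spring shortens by R_Q/k under the reaction it provides: δ_0 − R_Q·δ_{QQ} = R_Q/k. With 1/k = 0.000088 m/kN, R_Q = δ_0 / (δ_{QQ} + 1/k) = 1.4445 / (0.008333 + 0.000088) = 171.5 kN.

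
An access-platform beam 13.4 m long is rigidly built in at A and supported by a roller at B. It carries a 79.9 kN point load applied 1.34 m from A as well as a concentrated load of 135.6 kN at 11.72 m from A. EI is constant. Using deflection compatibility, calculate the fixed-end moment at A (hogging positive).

M_A = 203.7 kN·m

Remove the prop at B; the released (primary) structure is a cantilever built in at A.
Primary-structure tip deflection at B by superposition:
  point load 79.9 at a = 1.34: Pa²(3L − a)/(6EI) = 929.2/EI
  point load 135.6 at a = 11.72: Pa²(3L − a)/(6EI) = 88410/EI
  δ_0 = 89340/EI
Flexibility coefficient — unit upward force at B: δ_{BB} = L³/(3EI) = 802/EI.
The prop prevents deflection at B: R_B = δ_0/δ_{BB} = 89340/802 = 111.4 kN.
Moment equilibrium about A: M_A = Σ(load moments about A) − R_B·L = 1696 − 111.4×13.4 = 203.7 kN·m.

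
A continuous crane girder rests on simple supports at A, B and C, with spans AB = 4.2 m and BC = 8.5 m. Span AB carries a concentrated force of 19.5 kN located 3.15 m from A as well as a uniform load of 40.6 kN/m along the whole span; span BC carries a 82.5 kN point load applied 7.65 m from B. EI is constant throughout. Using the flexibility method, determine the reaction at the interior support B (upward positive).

Insert a hinge at B; M_B is the redundant, and each span becomes simply supported.
End slopes at the hinge B, treating each span as simply supported:
  span AB: point load 19.5 at a = 3.15: Pab(L + a)/(6LEI) = 18.81/EI
  span AB: UDL 40.6: wL³/(24EI) = 125.3/EI
  span BC: point load 82.5 at a = 7.65: Pab(L + b)/(6LEI) = 98.35/EI
  relative rotation θ_0 = (144.1 + 98.35)/EI = 242.5/EI
A unit hogging moment at B produces rotation L₁/(3EI) + L₂/(3EI) = 4.233/EI.
Slope continuity at B: θ_0 = M_B·4.233/EI, so M_B = 242.5/4.233 = 57.28 kN·m (hogging).
Span AB, ΣM about A with M_B applied at B: R_B^{AB}·4.2 = 419.5 + 57.28, so R_B^{AB} = 113.5 kN and R_A = 190 − 113.5 = 76.5 kN.
Span BC, ΣM about C: R_B^{BC}·8.5 = 70.12 + 57.28, so R_B^{BC} = 14.99 kN and R_C = 82.5 − 14.99 = 67.51 kN.
R_B = 113.5 + 14.99 = 128.5 kN.

R_B = 128.5 kN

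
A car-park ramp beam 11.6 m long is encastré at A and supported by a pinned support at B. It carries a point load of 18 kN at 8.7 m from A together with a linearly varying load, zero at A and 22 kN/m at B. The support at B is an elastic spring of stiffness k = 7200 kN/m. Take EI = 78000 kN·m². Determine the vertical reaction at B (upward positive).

Take the reaction at B as the redundant and release it; the primary structure is a cantilever fixed at A.
Free-end deflection of the primary structure under the applied loading (downward +):
  point load 18 at a = 8.7: Pa²(3L − a)/(6EI) = 5927/EI
  triangular load, peak 22 at the free end: 11w₀L⁴/(120EI) = 36515/EI
  δ_0 = 42441/EI
Tip deflection under a unit load at B: L³/(3EI) = 520.3/EI.
With EI = 78000 kN·m²: δ_0 = 0.54412 m and δ_{BB} = 0.00667 m/kN.
Compatibility — the spring shortens by R_B/k under the reaction it provides: δ_0 − R_B·δ_{BB} = R_B/k. With 1/k = 0.000139 m/kN, R_B = δ_0 / (δ_{BB} + 1/k) = 0.54412 / (0.00667 + 0.000139) = 79.91 kN.

R_B = 79.91 kN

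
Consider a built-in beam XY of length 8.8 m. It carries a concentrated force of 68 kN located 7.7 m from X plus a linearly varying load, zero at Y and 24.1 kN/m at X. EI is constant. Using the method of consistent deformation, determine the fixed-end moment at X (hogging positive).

Release both end moments; the primary structure is a simply-supported span XY with redundants M_X and M_Y.
On the primary (simply-supported) span, the end slopes from the loading are:
  at X: point load 68 at a = 7.7: Pab(L + b)/(6LEI) = 108/EI
  at Y: point load 68 at a = 7.7: Pab(L + a)/(6LEI) = 180/EI
  at X: triangular load, peak 24.1: w₀L³/(45EI) = 365/EI
  at Y: triangular load, peak 24.1: 7w₀L³/(360EI) = 319.3/EI
  θ_X0 = 473/EI,  θ_Y0 = 499.3/EI
Flexibility coefficients: a unit moment at one end gives L/(3EI) there and L/(6EI) at the far end, so f₁₁ = f₂₂ = 2.933/EI and f₁₂ = f₂₁ = 1.467/EI.
Compatibility — zero rotation at each built-in end:
  2.933 M_X + 1.467 M_Y = 473
  1.467 M_X + 2.933 M_Y = 499.3
Solving the pair gives M_X = 101.5 kN·m and M_Y = 119.5 kN·m (hogging).

M_X = 101.5 kN·m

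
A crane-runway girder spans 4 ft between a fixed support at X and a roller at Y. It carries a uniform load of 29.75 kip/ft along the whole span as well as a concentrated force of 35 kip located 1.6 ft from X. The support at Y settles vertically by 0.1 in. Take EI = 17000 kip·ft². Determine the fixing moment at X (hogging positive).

Take the reaction at Y as the redundant and release it; the primary structure is a cantilever fixed at X.
Free-end deflection of the primary structure under the applied loading (downward +):
  UDL 29.75: wL⁴/(8EI) = 952/EI
  point load 35 at a = 1.6: Pa²(3L − a)/(6EI) = 155.3/EI
  δ_0 = 1107/EI
Flexibility coefficient — unit upward force at Y: δ_{YY} = L³/(3EI) = 21.33/EI.
With EI = 17000 kip·ft²: δ_0 = 0.065136 ft and δ_{YY} = 0.001255 ft/kip.
Compatibility — the beam at Y must follow the support down by 0.008333 ft: δ_0 − R_Y·δ_{YY} = 0.008333, so R_Y = (0.065136 − 0.008333)/0.001255 = 45.26 kip.
Moment equilibrium about X: M_X = Σ(load moments about X) − R_Y·L = 294 − 45.26×4 = 112.9 kip·ft.

M_X = 112.9 kip·ft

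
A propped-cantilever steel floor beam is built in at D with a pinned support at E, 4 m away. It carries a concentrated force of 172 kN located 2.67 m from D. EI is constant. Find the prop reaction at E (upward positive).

R_E = 89.38 kN

Release the roller at E. Primary structure: cantilever fixed at D.
Primary-structure tip deflection at E by superposition:
  point load 172 at a = 2.67: Pa²(3L − a)/(6EI) = 1907/EI
Tip deflection under a unit load at E: L³/(3EI) = 21.33/EI.
Compatibility at E: δ_0 − R_E·δ_{EE} = 0, so R_E = 1907/21.33 = 89.38 kN.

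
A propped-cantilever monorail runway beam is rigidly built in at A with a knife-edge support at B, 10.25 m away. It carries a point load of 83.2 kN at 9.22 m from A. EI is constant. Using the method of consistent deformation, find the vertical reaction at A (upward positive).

Remove the prop at B; the released (primary) structure is a cantilever built in at A.
Downward deflection at the released point B due to the loads:
  point load 83.2 at a = 9.22: Pa²(3L − a)/(6EI) = 25379/EI
Tip deflection under a unit load at B: L³/(3EI) = 359/EI.
The prop prevents deflection at B: R_B = δ_0/δ_{BB} = 25379/359 = 70.7 kN.
Vertical equilibrium: R_A = ΣP − R_B = 83.2 − 70.7 = 12.5 kN.

R_A = 12.5 kN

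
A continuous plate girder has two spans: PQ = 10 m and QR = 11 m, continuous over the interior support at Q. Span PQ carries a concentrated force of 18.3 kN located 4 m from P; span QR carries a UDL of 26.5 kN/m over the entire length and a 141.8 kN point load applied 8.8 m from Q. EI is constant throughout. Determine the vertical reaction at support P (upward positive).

Release continuity at Q by inserting a hinge; the redundant is the internal moment M_Q. The primary structure is two simply-supported spans PQ and QR.
Rotations at Q on the released spans (each span's end-slope, ×1/EI):
  span PQ: point load 18.3 at a = 4: Pab(L + a)/(6LEI) = 102.5/EI
  span QR: UDL 26.5: wL³/(24EI) = 1470/EI
  span QR: point load 141.8 at a = 8.8: Pab(L + b)/(6LEI) = 549/EI
  relative rotation θ_0 = (102.5 + 2019)/EI = 2121/EI
A unit hogging moment at Q produces rotation L₁/(3EI) + L₂/(3EI) = 7/EI.
Slope continuity at Q: θ_0 = M_Q·7/EI, so M_Q = 2121/7 = 303 kN·m (hogging).
Span PQ, ΣM about P with M_Q applied at Q: R_Q^{PQ}·10 = 73.2 + 303, so R_Q^{PQ} = 37.62 kN and R_P = 18.3 − 37.62 = -19.32 kN.

R_P = -19.32 kN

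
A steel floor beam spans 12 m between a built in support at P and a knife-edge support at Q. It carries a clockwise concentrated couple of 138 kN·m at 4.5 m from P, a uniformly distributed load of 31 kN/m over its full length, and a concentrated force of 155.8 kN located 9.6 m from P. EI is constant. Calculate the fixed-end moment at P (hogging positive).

Remove the prop at Q; the released (primary) structure is a cantilever built in at P.
Deflection at Q on the released cantilever, summing each load's contribution:
  clockwise couple 138 at a = 4.5: M₀a(2L − a)/(2EI) = 6055/EI
  UDL 31: wL⁴/(8EI) = 80352/EI
  point load 155.8 at a = 9.6: Pa²(3L − a)/(6EI) = 63178/EI
  δ_0 = 149584/EI
Tip deflection under a unit load at Q: L³/(3EI) = 576/EI.
The prop prevents deflection at Q: R_Q = δ_0/δ_{QQ} = 149584/576 = 259.7 kN.
Moment equilibrium about P: M_P = Σ(load moments about P) − R_Q·L = 3866 − 259.7×12 = 749.3 kN·m.

M_P = 749.3 kN·m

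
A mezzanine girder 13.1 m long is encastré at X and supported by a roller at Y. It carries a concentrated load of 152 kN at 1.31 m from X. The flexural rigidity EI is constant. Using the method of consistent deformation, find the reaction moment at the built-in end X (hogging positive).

Release the roller at Y. Primary structure: cantilever fixed at X.
Primary-structure tip deflection at Y by superposition:
  point load 152 at a = 1.31: Pa²(3L − a)/(6EI) = 1652/EI
Tip deflection under a unit load at Y: L³/(3EI) = 749.4/EI.
The prop prevents deflection at Y: R_Y = δ_0/δ_{YY} = 1652/749.4 = 2.204 kN.
Moment equilibrium about X: M_X = Σ(load moments about X) − R_Y·L = 199.1 − 2.204×13.1 = 170.2 kN·m.

M_X = 170.2 kN·m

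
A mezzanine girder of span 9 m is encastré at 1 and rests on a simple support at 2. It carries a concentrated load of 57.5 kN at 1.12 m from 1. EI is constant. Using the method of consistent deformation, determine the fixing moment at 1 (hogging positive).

Take the reaction at 2 as the redundant and release it; the primary structure is a cantilever fixed at 1.
Deflection at 2 on the released cantilever, summing each load's contribution:
  point load 57.5 at a = 1.12: Pa²(3L − a)/(6EI) = 311.1/EI
Flexibility coefficient — unit upward force at 2: δ_{22} = L³/(3EI) = 243/EI.
The prop prevents deflection at 2: R_2 = δ_0/δ_{22} = 311.1/243 = 1.28 kN.
Moment equilibrium about 1: M_1 = Σ(load moments about 1) − R_2·L = 64.4 − 1.28×9 = 52.88 kN·m.

M_1 = 52.88 kN·m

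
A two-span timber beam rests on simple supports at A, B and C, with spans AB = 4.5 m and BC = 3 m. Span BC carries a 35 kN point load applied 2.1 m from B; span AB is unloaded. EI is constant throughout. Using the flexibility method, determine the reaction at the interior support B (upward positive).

Insert a hinge at B; M_B is the redundant, and each span becomes simply supported.
Rotations at B on the released spans (each span's end-slope, ×1/EI):
  span BC: point load 35 at a = 2.1: Pab(L + b)/(6LEI) = 14.33/EI
  relative rotation θ_0 = (0 + 14.33)/EI = 14.33/EI
A unit hogging moment at B produces rotation L₁/(3EI) + L₂/(3EI) = 2.5/EI.
Compatibility: M_B·(L₁+L₂)/(3EI) = θ_0, giving M_B = 5.733 kN·m (hogging).
Span AB, ΣM about A with M_B applied at B: R_B^{AB}·4.5 = 0 + 5.733, so R_B^{AB} = 1.274 kN and R_A = 0 − 1.274 = -1.274 kN.
Span BC, ΣM about C: R_B^{BC}·3 = 31.5 + 5.733, so R_B^{BC} = 12.41 kN and R_C = 35 − 12.41 = 22.59 kN.
R_B = 1.274 + 12.41 = 13.69 kN.

R_B = 13.69 kN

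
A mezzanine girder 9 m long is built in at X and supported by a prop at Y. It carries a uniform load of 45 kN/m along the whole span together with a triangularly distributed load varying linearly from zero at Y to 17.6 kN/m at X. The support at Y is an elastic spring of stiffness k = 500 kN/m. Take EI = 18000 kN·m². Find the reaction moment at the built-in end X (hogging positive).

M_X = 745.4 kN·m

Remove the prop at Y; the released (primary) structure is a cantilever built in at X.
Primary-structure tip deflection at Y by superposition:
  UDL 45: wL⁴/(8EI) = 36906/EI
  triangular load, peak 17.6 at the fixed end: w₀L⁴/(30EI) = 3849/EI
  δ_0 = 40755/EI
Tip deflection under a unit load at Y: L³/(3EI) = 243/EI.
With EI = 18000 kN·m²: δ_0 = 2.2642 m and δ_{YY} = 0.0135 m/kN.
Compatibility — the spring shortens by R_Y/k under the reaction it provides: δ_0 − R_Y·δ_{YY} = R_Y/k. With 1/k = 0.002 m/kN, R_Y = δ_0 / (δ_{YY} + 1/k) = 2.2642 / (0.0135 + 0.002) = 146.1 kN.
Moment equilibrium about X: M_X = Σ(load moments about X) − R_Y·L = 2060 − 146.1×9 = 745.4 kN·m.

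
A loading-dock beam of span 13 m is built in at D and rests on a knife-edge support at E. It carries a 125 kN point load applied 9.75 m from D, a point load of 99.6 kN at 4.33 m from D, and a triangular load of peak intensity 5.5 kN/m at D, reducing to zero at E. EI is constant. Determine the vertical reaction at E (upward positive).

R_E = 101 kN

Release the roller at E. Primary structure: cantilever fixed at D.
Free-end deflection of the primary structure under the applied loading (downward +):
  point load 125 at a = 9.75: Pa²(3L − a)/(6EI) = 57929/EI
  point load 99.6 at a = 4.33: Pa²(3L − a)/(6EI) = 10790/EI
  triangular load, peak 5.5 at the fixed end: w₀L⁴/(30EI) = 5236/EI
  δ_0 = 73955/EI
Tip deflection under a unit load at E: L³/(3EI) = 732.3/EI.
Compatibility at E: δ_0 − R_E·δ_{EE} = 0, so R_E = 73955/732.3 = 101 kN.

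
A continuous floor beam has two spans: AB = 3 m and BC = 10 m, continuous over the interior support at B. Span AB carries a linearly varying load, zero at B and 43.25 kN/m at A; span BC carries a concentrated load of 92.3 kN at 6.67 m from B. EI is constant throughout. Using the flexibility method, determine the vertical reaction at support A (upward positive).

Release continuity at B by inserting a hinge; the redundant is the internal moment M_B. The primary structure is two simply-supported spans AB and BC.
Rotations at B on the released spans (each span's end-slope, ×1/EI):
  span AB: triangular load, peak 43.25: 7w₀L³/(360EI) = 22.71/EI
  span BC: point load 92.3 at a = 6.67: Pab(L + b)/(6LEI) = 455.5/EI
  relative rotation θ_0 = (22.71 + 455.5)/EI = 478.2/EI
A unit hogging moment at B produces rotation L₁/(3EI) + L₂/(3EI) = 4.333/EI.
Compatibility: M_B·(L₁+L₂)/(3EI) = θ_0, giving M_B = 110.3 kN·m (hogging).
Span AB, ΣM about A with M_B applied at B: R_B^{AB}·3 = 64.88 + 110.3, so R_B^{AB} = 58.41 kN and R_A = 64.88 − 58.41 = 6.468 kN.

R_A = 6.468 kN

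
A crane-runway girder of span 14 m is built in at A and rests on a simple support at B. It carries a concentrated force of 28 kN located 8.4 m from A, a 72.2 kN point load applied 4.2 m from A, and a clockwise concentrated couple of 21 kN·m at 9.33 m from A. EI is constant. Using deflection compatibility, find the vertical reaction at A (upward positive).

R_A = 77.33 kN

Remove the prop at B; the released (primary) structure is a cantilever built in at A.
Deflection at B on the released cantilever, summing each load's contribution:
  point load 28 at a = 8.4: Pa²(3L − a)/(6EI) = 11064/EI
  point load 72.2 at a = 4.2: Pa²(3L − a)/(6EI) = 8024/EI
  clockwise couple 21 at a = 9.33: M₀a(2L − a)/(2EI) = 1829/EI
  δ_0 = 20917/EI
Flexibility coefficient — unit upward force at B: δ_{BB} = L³/(3EI) = 914.7/EI.
The prop prevents deflection at B: R_B = δ_0/δ_{BB} = 20917/914.7 = 22.87 kN.
Vertical equilibrium: R_A = ΣP − R_B = 100.2 − 22.87 = 77.33 kN.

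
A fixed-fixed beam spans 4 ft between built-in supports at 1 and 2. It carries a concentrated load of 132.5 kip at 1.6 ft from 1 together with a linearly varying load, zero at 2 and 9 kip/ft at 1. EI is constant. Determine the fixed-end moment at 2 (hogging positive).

Release both end moments; the primary structure is a simply-supported span 12 with redundants M_1 and M_2.
On the primary (simply-supported) span, the end slopes from the loading are:
  at 1: point load 132.5 at a = 1.6: Pab(L + b)/(6LEI) = 135.7/EI
  at 2: point load 132.5 at a = 1.6: Pab(L + a)/(6LEI) = 118.7/EI
  at 1: triangular load, peak 9: w₀L³/(45EI) = 12.8/EI
  at 2: triangular load, peak 9: 7w₀L³/(360EI) = 11.2/EI
  θ_10 = 148.5/EI,  θ_20 = 129.9/EI
Flexibility coefficients: a unit moment at one end gives L/(3EI) there and L/(6EI) at the far end, so f₁₁ = f₂₂ = 1.333/EI and f₁₂ = f₂₁ = 0.6667/EI.
Compatibility — zero rotation at each built-in end:
  1.333 M_1 + 0.6667 M_2 = 148.5
  0.6667 M_1 + 1.333 M_2 = 129.9
Solving the pair gives M_1 = 83.52 kip·ft and M_2 = 55.68 kip·ft (hogging).

M_2 = 55.68 kip·ft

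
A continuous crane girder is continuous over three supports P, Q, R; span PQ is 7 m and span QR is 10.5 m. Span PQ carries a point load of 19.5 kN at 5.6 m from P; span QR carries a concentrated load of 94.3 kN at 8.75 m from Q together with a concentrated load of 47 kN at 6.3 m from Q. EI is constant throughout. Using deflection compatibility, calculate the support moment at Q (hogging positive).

Insert a hinge at Q; M_Q is the redundant, and each span becomes simply supported.
End slopes at the hinge Q, treating each span as simply supported:
  span PQ: point load 19.5 at a = 5.6: Pab(L + a)/(6LEI) = 45.86/EI
  span QR: point load 94.3 at a = 8.75: Pab(L + b)/(6LEI) = 280.8/EI
  span QR: point load 47 at a = 6.3: Pab(L + b)/(6LEI) = 290.2/EI
  relative rotation θ_0 = (45.86 + 570.9)/EI = 616.8/EI
A unit hogging moment at Q produces rotation L₁/(3EI) + L₂/(3EI) = 5.833/EI.
Compatibility: M_Q·(L₁+L₂)/(3EI) = θ_0, giving M_Q = 105.7 kN·m (hogging).

M_Q = 105.7 kN·m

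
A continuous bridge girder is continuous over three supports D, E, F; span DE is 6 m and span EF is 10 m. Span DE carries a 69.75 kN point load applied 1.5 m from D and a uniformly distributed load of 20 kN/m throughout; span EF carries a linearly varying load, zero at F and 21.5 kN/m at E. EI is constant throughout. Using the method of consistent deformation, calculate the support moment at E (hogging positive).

M_E = 141.7 kN·m

Insert a hinge at E; M_E is the redundant, and each span becomes simply supported.
Rotations at E on the released spans (each span's end-slope, ×1/EI):
  span DE: point load 69.75 at a = 1.5: Pab(L + a)/(6LEI) = 98.09/EI
  span DE: UDL 20: wL³/(24EI) = 180/EI
  span EF: triangular load, peak 21.5: w₀L³/(45EI) = 477.8/EI
  relative rotation θ_0 = (278.1 + 477.8)/EI = 755.9/EI
A unit hogging moment at E produces rotation L₁/(3EI) + L₂/(3EI) = 5.333/EI.
Compatibility: M_E·(L₁+L₂)/(3EI) = θ_0, giving M_E = 141.7 kN·m (hogging).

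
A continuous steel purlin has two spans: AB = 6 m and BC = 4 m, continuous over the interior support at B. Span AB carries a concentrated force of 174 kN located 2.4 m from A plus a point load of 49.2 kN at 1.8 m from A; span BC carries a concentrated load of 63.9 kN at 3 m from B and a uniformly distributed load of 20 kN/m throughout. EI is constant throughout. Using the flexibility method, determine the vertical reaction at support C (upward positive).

Take M_B as the redundant. Released structure: two simple spans AB and BC with a hinge at B.
End slopes at the hinge B, treating each span as simply supported:
  span AB: point load 174 at a = 2.4: Pab(L + a)/(6LEI) = 350.8/EI
  span AB: point load 49.2 at a = 1.8: Pab(L + a)/(6LEI) = 80.59/EI
  span BC: point load 63.9 at a = 3: Pab(L + b)/(6LEI) = 39.94/EI
  span BC: UDL 20: wL³/(24EI) = 53.33/EI
  relative rotation θ_0 = (431.4 + 93.27)/EI = 524.6/EI
A unit hogging moment at B produces rotation L₁/(3EI) + L₂/(3EI) = 3.333/EI.
Slope continuity at B: θ_0 = M_B·3.333/EI, so M_B = 524.6/3.333 = 157.4 kN·m (hogging).
Span BC, ΣM about C: R_B^{BC}·4 = 223.9 + 157.4, so R_B^{BC} = 95.32 kN and R_C = 143.9 − 95.32 = 48.58 kN.

R_C = 48.58 kN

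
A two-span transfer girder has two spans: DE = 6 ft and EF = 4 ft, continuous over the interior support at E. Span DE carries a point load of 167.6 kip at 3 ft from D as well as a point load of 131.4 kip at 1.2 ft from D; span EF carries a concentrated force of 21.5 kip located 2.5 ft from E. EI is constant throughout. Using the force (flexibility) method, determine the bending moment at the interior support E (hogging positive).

Take M_E as the redundant. Released structure: two simple spans DE and EF with a hinge at E.
Discontinuity in slope at E on the released structure — sum the simple-span end rotations:
  span DE: point load 167.6 at a = 3: Pab(L + a)/(6LEI) = 377.1/EI
  span DE: point load 131.4 at a = 1.2: Pab(L + a)/(6LEI) = 151.4/EI
  span EF: point load 21.5 at a = 2.5: Pab(L + b)/(6LEI) = 18.48/EI
  relative rotation θ_0 = (528.5 + 18.48)/EI = 546.9/EI
A unit hogging moment at E produces rotation L₁/(3EI) + L₂/(3EI) = 3.333/EI.
Slope continuity at E: θ_0 = M_E·3.333/EI, so M_E = 546.9/3.333 = 164.1 kip·ft (hogging).

M_E = 164.1 kip·ft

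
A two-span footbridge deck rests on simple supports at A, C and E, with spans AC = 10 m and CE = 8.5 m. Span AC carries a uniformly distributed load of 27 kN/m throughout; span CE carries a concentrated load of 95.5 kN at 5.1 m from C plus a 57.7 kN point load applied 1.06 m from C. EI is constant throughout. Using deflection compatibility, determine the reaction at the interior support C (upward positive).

Release continuity at C by inserting a hinge; the redundant is the internal moment M_C. The primary structure is two simply-supported spans AC and CE.
End slopes at the hinge C, treating each span as simply supported:
  span AC: UDL 27: wL³/(24EI) = 1125/EI
  span CE: point load 95.5 at a = 5.1: Pab(L + b)/(6LEI) = 386.4/EI
  span CE: point load 57.7 at a = 1.06: Pab(L + b)/(6LEI) = 142.2/EI
  relative rotation θ_0 = (1125 + 528.6)/EI = 1654/EI
A unit hogging moment at C produces rotation L₁/(3EI) + L₂/(3EI) = 6.167/EI.
Compatibility: M_C·(L₁+L₂)/(3EI) = θ_0, giving M_C = 268.2 kN·m (hogging).
Span AC, ΣM about A with M_C applied at C: R_C^{AC}·10 = 1350 + 268.2, so R_C^{AC} = 161.8 kN and R_A = 270 − 161.8 = 108.2 kN.
Span CE, ΣM about E: R_C^{CE}·8.5 = 754 + 268.2, so R_C^{CE} = 120.3 kN and R_E = 153.2 − 120.3 = 32.95 kN.
R_C = 161.8 + 120.3 = 282.1 kN.

R_C = 282.1 kN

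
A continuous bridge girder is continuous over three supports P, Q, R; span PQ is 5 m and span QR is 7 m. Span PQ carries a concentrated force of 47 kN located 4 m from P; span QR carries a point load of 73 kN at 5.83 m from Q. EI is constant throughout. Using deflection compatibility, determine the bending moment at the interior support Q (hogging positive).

Insert a hinge at Q; M_Q is the redundant, and each span becomes simply supported.
Discontinuity in slope at Q on the released structure — sum the simple-span end rotations:
  span PQ: point load 47 at a = 4: Pab(L + a)/(6LEI) = 56.4/EI
  span QR: point load 73 at a = 5.83: Pab(L + b)/(6LEI) = 96.86/EI
  relative rotation θ_0 = (56.4 + 96.86)/EI = 153.3/EI
A unit hogging moment at Q produces rotation L₁/(3EI) + L₂/(3EI) = 4/EI.
Slope continuity at Q: θ_0 = M_Q·4/EI, so M_Q = 153.3/4 = 38.32 kN·m (hogging).

M_Q = 38.32 kN·m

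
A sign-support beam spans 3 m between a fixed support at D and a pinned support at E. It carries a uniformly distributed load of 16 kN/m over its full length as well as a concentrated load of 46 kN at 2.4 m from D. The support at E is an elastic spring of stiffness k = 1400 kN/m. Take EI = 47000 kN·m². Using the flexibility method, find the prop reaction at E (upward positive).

Choose R_E as the redundant. The primary structure is the cantilever fixed at D.
Free-end deflection of the primary structure under the applied loading (downward +):
  UDL 16: wL⁴/(8EI) = 162/EI
  point load 46 at a = 2.4: Pa²(3L − a)/(6EI) = 291.5/EI
  δ_0 = 453.5/EI
Tip deflection under a unit load at E: L³/(3EI) = 9/EI.
With EI = 47000 kN·m²: δ_0 = 0.009648 m and δ_{EE} = 0.000191 m/kN.
Compatibility — the spring shortens by R_E/k under the reaction it provides: δ_0 − R_E·δ_{EE} = R_E/k. With 1/k = 0.000714 m/kN, R_E = δ_0 / (δ_{EE} + 1/k) = 0.009648 / (0.000191 + 0.000714) = 10.65 kN.

R_E = 10.65 kN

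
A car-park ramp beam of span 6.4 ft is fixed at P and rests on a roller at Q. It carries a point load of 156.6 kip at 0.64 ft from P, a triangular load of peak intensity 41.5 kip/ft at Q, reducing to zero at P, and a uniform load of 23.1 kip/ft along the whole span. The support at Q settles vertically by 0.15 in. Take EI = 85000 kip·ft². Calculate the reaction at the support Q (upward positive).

R_Q = 118.6 kip

Release the roller at Q. Primary structure: cantilever fixed at P.
Primary-structure tip deflection at Q by superposition:
  point load 156.6 at a = 0.64: Pa²(3L − a)/(6EI) = 198.4/EI
  triangular load, peak 41.5 at the free end: 11w₀L⁴/(120EI) = 6382/EI
  UDL 23.1: wL⁴/(8EI) = 4844/EI
  δ_0 = 11425/EI
Tip deflection under a unit load at Q: L³/(3EI) = 87.38/EI.
With EI = 85000 kip·ft²: δ_0 = 0.13441 ft and δ_{QQ} = 0.001028 ft/kip.
Compatibility — the beam at Q must follow the support down by 0.0125 ft: δ_0 − R_Q·δ_{QQ} = 0.0125, so R_Q = (0.13441 − 0.0125)/0.001028 = 118.6 kip.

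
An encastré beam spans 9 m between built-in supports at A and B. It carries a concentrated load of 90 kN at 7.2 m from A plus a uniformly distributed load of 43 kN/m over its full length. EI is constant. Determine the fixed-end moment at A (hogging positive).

Release both end moments; the primary structure is a simply-supported span AB with redundants M_A and M_B.
On the primary (simply-supported) span, the end slopes from the loading are:
  at A: point load 90 at a = 7.2: Pab(L + b)/(6LEI) = 233.3/EI
  at B: point load 90 at a = 7.2: Pab(L + a)/(6LEI) = 349.9/EI
  at A: UDL 43: wL³/(24EI) = 1306/EI
  at B: UDL 43: wL³/(24EI) = 1306/EI
  θ_A0 = 1539/EI,  θ_B0 = 1656/EI
Flexibility coefficients: a unit moment at one end gives L/(3EI) there and L/(6EI) at the far end, so f₁₁ = f₂₂ = 3/EI and f₁₂ = f₂₁ = 1.5/EI.
Compatibility — zero rotation at each built-in end:
  3 M_A + 1.5 M_B = 1539
  1.5 M_A + 3 M_B = 1656
Solving the pair gives M_A = 316.2 kN·m and M_B = 393.9 kN·m (hogging).

M_A = 316.2 kN·m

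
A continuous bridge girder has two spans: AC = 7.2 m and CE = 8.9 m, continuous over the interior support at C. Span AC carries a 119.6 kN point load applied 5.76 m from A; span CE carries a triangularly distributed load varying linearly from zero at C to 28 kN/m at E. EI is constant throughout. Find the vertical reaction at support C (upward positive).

R_C = 169.1 kN

Insert a hinge at C; M_C is the redundant, and each span becomes simply supported.
End slopes at the hinge C, treating each span as simply supported:
  span AC: point load 119.6 at a = 5.76: Pab(L + a)/(6LEI) = 297.6/EI
  span CE: triangular load, peak 28: 7w₀L³/(360EI) = 383.8/EI
  relative rotation θ_0 = (297.6 + 383.8)/EI = 681.4/EI
A unit hogging moment at C produces rotation L₁/(3EI) + L₂/(3EI) = 5.367/EI.
Compatibility: M_C·(L₁+L₂)/(3EI) = θ_0, giving M_C = 127 kN·m (hogging).
Span AC, ΣM about A with M_C applied at C: R_C^{AC}·7.2 = 688.9 + 127, so R_C^{AC} = 113.3 kN and R_A = 119.6 − 113.3 = 6.285 kN.
Span CE, ΣM about E: R_C^{CE}·8.9 = 369.6 + 127, so R_C^{CE} = 55.8 kN and R_E = 124.6 − 55.8 = 68.8 kN.
R_C = 113.3 + 55.8 = 169.1 kN.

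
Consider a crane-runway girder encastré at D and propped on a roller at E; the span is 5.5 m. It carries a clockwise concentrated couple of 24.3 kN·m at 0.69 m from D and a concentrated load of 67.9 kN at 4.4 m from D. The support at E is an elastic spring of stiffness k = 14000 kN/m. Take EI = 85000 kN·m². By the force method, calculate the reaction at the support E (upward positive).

Remove the prop at E; the released (primary) structure is a cantilever built in at D.
Downward deflection at the released point E due to the loads:
  clockwise couple 24.3 at a = 0.69: M₀a(2L − a)/(2EI) = 86.43/EI
  point load 67.9 at a = 4.4: Pa²(3L − a)/(6EI) = 2651/EI
  δ_0 = 2737/EI
Tip deflection under a unit load at E: L³/(3EI) = 55.46/EI.
With EI = 85000 kN·m²: δ_0 = 0.032205 m and δ_{EE} = 0.000652 m/kN.
Compatibility — the spring shortens by R_E/k under the reaction it provides: δ_0 − R_E·δ_{EE} = R_E/k. With 1/k = 0.000071 m/kN, R_E = δ_0 / (δ_{EE} + 1/k) = 0.032205 / (0.000652 + 0.000071) = 44.49 kN.

R_E = 44.49 kN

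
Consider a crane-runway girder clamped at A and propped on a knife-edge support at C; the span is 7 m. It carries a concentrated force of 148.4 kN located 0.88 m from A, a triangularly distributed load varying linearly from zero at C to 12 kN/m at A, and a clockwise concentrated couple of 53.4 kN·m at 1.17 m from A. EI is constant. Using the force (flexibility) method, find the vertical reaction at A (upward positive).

Remove the prop at C; the released (primary) structure is a cantilever built in at A.
Downward deflection at the released point C due to the loads:
  point load 148.4 at a = 0.88: Pa²(3L − a)/(6EI) = 385.4/EI
  triangular load, peak 12 at the fixed end: w₀L⁴/(30EI) = 960.4/EI
  clockwise couple 53.4 at a = 1.17: M₀a(2L − a)/(2EI) = 400.8/EI
  δ_0 = 1747/EI
Flexibility coefficient — unit upward force at C: δ_{CC} = L³/(3EI) = 114.3/EI.
The prop prevents deflection at C: R_C = δ_0/δ_{CC} = 1747/114.3 = 15.28 kN.
Vertical equilibrium: R_A = ΣP − R_C = 190.4 − 15.28 = 175.1 kN.

R_A = 175.1 kN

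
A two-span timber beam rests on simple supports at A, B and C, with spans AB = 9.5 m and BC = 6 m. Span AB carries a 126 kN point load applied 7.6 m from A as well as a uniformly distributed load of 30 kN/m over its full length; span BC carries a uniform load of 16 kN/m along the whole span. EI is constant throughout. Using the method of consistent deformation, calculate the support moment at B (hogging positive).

M_B = 340.9 kN·m

Take M_B as the redundant. Released structure: two simple spans AB and BC with a hinge at B.
End slopes at the hinge B, treating each span as simply supported:
  span AB: point load 126 at a = 7.6: Pab(L + a)/(6LEI) = 545.8/EI
  span AB: UDL 30: wL³/(24EI) = 1072/EI
  span BC: UDL 16: wL³/(24EI) = 144/EI
  relative rotation θ_0 = (1618 + 144)/EI = 1762/EI
A unit hogging moment at B produces rotation L₁/(3EI) + L₂/(3EI) = 5.167/EI.
Compatibility: M_B·(L₁+L₂)/(3EI) = θ_0, giving M_B = 340.9 kN·m (hogging).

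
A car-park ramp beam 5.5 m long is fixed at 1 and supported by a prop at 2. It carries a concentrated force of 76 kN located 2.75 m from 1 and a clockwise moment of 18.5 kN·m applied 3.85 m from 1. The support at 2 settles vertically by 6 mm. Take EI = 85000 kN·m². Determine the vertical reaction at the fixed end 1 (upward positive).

Take the reaction at 2 as the redundant and release it; the primary structure is a cantilever fixed at 1.
Deflection at 2 on the released cantilever, summing each load's contribution:
  point load 76 at a = 2.75: Pa²(3L − a)/(6EI) = 1317/EI
  clockwise couple 18.5 at a = 3.85: M₀a(2L − a)/(2EI) = 254.6/EI
  δ_0 = 1572/EI
Tip deflection under a unit load at 2: L³/(3EI) = 55.46/EI.
With EI = 85000 kN·m²: δ_0 = 0.018491 m and δ_{22} = 0.000652 m/kN.
Compatibility — the beam at 2 must follow the support down by 0.006 m: δ_0 − R_2·δ_{22} = 0.006, so R_2 = (0.018491 − 0.006)/0.000652 = 19.15 kN.
Vertical equilibrium: R_1 = ΣP − R_2 = 76 − 19.15 = 56.85 kN.

R_1 = 56.85 kN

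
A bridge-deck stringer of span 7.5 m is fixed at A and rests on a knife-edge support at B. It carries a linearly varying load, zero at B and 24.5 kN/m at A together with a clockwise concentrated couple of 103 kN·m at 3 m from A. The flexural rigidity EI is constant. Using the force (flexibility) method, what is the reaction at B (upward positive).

Take the reaction at B as the redundant and release it; the primary structure is a cantilever fixed at A.
Deflection at B on the released cantilever, summing each load's contribution:
  triangular load, peak 24.5 at the fixed end: w₀L⁴/(30EI) = 2584/EI
  clockwise couple 103 at a = 3: M₀a(2L − a)/(2EI) = 1854/EI
  δ_0 = 4438/EI
Flexibility coefficient — unit upward force at B: δ_{BB} = L³/(3EI) = 140.6/EI.
The prop prevents deflection at B: R_B = δ_0/δ_{BB} = 4438/140.6 = 31.56 kN.

R_B = 31.56 kN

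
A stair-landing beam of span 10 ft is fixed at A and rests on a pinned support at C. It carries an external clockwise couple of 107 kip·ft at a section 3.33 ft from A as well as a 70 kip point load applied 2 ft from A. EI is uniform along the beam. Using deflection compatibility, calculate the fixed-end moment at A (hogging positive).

Take the reaction at C as the redundant and release it; the primary structure is a cantilever fixed at A.
Free-end deflection of the primary structure under the applied loading (downward +):
  clockwise couple 107 at a = 3.33: M₀a(2L − a)/(2EI) = 2970/EI
  point load 70 at a = 2: Pa²(3L − a)/(6EI) = 1307/EI
  δ_0 = 4277/EI
Tip deflection under a unit load at C: L³/(3EI) = 333.3/EI.
Compatibility at C: δ_0 − R_C·δ_{CC} = 0, so R_C = 4277/333.3 = 12.83 kip.
Moment equilibrium about A: M_A = Σ(load moments about A) − R_C·L = 247 − 12.83×10 = 118.7 kip·ft.

M_A = 118.7 kip·ft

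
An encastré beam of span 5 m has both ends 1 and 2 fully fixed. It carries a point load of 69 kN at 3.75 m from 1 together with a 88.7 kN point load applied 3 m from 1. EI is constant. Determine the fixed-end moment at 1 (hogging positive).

M_1 = 58.75 kN·m

Take the two fixed-end moments M_1, M_2 as redundants; the released structure is the simple span 12.
Simple-span end rotations at 1 and 2 under the given loads:
  at 1: point load 69 at a = 3.75: Pab(L + b)/(6LEI) = 67.38/EI
  at 2: point load 69 at a = 3.75: Pab(L + a)/(6LEI) = 94.34/EI
  at 1: point load 88.7 at a = 3: Pab(L + b)/(6LEI) = 124.2/EI
  at 2: point load 88.7 at a = 3: Pab(L + a)/(6LEI) = 141.9/EI
  θ_10 = 191.6/EI,  θ_20 = 236.3/EI
Flexibility coefficients: a unit moment at one end gives L/(3EI) there and L/(6EI) at the far end, so f₁₁ = f₂₂ = 1.667/EI and f₁₂ = f₂₁ = 0.8333/EI.
Compatibility — zero rotation at each built-in end:
  1.667 M_1 + 0.8333 M_2 = 191.6
  0.8333 M_1 + 1.667 M_2 = 236.3
Solving the pair gives M_1 = 58.75 kN·m and M_2 = 112.4 kN·m (hogging).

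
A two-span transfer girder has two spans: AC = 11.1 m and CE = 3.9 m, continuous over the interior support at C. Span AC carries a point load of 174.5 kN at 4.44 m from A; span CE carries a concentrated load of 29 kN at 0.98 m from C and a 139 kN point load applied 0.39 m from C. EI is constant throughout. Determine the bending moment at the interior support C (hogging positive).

M_C = 257.7 kN·m

Take M_C as the redundant. Released structure: two simple spans AC and CE with a hinge at C.
Rotations at C on the released spans (each span's end-slope, ×1/EI):
  span AC: point load 174.5 at a = 4.44: Pab(L + a)/(6LEI) = 1204/EI
  span CE: point load 29 at a = 0.98: Pab(L + b)/(6LEI) = 24.19/EI
  span CE: point load 139 at a = 0.39: Pab(L + b)/(6LEI) = 60.25/EI
  relative rotation θ_0 = (1204 + 84.44)/EI = 1288/EI
A unit hogging moment at C produces rotation L₁/(3EI) + L₂/(3EI) = 5/EI.
Slope continuity at C: θ_0 = M_C·5/EI, so M_C = 1288/5 = 257.7 kN·m (hogging).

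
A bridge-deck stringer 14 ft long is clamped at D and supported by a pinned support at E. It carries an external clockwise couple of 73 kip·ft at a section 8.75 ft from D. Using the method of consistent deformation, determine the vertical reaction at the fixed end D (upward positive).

R_D = -6.722 kip

Remove the prop at E; the released (primary) structure is a cantilever built in at D.
Primary-structure tip deflection at E by superposition:
  clockwise couple 73 at a = 8.75: M₀a(2L − a)/(2EI) = 6148/EI
Flexibility coefficient — unit upward force at E: δ_{EE} = L³/(3EI) = 914.7/EI.
The prop prevents deflection at E: R_E = δ_0/δ_{EE} = 6148/914.7 = 6.722 kip.
Vertical equilibrium: R_D = ΣP − R_E = 0 − 6.722 = -6.722 kip.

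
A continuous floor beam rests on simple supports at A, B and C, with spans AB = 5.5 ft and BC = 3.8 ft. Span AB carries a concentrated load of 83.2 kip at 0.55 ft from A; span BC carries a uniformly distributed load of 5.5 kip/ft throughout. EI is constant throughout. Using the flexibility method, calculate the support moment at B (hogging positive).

M_B = 17.45 kip·ft

Release continuity at B by inserting a hinge; the redundant is the internal moment M_B. The primary structure is two simply-supported spans AB and BC.
Rotations at B on the released spans (each span's end-slope, ×1/EI):
  span AB: point load 83.2 at a = 0.55: Pab(L + a)/(6LEI) = 41.53/EI
  span BC: UDL 5.5: wL³/(24EI) = 12.57/EI
  relative rotation θ_0 = (41.53 + 12.57)/EI = 54.1/EI
A unit hogging moment at B produces rotation L₁/(3EI) + L₂/(3EI) = 3.1/EI.
Slope continuity at B: θ_0 = M_B·3.1/EI, so M_B = 54.1/3.1 = 17.45 kip·ft (hogging).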